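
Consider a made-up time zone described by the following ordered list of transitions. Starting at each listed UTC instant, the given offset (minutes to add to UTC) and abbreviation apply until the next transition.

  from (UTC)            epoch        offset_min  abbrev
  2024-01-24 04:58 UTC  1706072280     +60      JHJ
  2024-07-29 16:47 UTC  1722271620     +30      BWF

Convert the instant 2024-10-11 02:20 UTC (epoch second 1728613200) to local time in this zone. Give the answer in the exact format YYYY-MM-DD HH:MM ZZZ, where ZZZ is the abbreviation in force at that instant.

2024-10-11 02:50 BWF

Query: 2024-10-11 02:20 UTC
Rule 2/2 (BWF, +00:30): 2024-07-29 16:47 UTC ≤ query < +∞
2·60 + 20 + 30 = 170 min
170 = 0·1440 + 170; 170 = 2·60 + 50 → 02:50, same day
→ 2024-10-11 02:50 BWF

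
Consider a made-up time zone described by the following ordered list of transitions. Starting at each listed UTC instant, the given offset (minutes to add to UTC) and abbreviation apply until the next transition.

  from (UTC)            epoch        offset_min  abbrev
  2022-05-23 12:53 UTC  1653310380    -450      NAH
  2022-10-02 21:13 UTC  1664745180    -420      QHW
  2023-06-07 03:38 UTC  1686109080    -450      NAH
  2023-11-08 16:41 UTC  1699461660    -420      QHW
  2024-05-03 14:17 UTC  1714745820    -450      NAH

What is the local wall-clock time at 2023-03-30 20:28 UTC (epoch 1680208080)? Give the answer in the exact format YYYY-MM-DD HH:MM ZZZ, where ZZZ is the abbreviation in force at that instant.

Query: 2023-03-30 20:28 UTC
Rule 2/5 (QHW, -07:00): 2022-10-02 21:13 UTC ≤ query < 2023-06-07 03:38 UTC
20·60 + 28 - 420 = 808 min
808 = 0·1440 + 808; 808 = 13·60 + 28 → 13:28, same day
→ 2023-03-30 13:28 QHW

2023-03-30 13:28 QHW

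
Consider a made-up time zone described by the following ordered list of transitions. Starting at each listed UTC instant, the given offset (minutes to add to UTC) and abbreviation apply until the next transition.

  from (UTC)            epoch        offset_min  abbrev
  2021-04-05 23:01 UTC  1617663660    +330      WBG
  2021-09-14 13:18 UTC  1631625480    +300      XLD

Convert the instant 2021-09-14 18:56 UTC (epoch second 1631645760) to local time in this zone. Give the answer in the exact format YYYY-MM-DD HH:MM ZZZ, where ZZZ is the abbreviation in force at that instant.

Query: 2021-09-14 18:56 UTC
Rule 2/2 (XLD, +05:00): 2021-09-14 13:18 UTC ≤ query < +∞
18·60 + 56 + 300 = 1436 min
1436 = 0·1440 + 1436; 1436 = 23·60 + 56 → 23:56, same day
→ 2021-09-14 23:56 XLD

2021-09-14 23:56 XLD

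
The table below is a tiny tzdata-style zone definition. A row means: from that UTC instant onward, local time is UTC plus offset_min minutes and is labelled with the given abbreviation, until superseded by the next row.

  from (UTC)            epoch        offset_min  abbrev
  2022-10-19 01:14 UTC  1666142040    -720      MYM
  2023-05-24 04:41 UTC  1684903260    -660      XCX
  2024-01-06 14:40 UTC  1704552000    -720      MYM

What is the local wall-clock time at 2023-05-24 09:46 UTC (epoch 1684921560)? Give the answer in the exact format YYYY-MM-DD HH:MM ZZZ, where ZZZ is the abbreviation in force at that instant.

2023-05-23 22:46 XCX

Query: 2023-05-24 09:46 UTC
Rule 2/3 (XCX, -11:00): 2023-05-24 04:41 UTC ≤ query < 2024-01-06 14:40 UTC
9·60 + 46 - 660 = -74 min
-74 = -1·1440 + 1366; 1366 = 22·60 + 46 → 22:46, 2023-05-24 - 1 day = 2023-05-23
→ 2023-05-23 22:46 XCX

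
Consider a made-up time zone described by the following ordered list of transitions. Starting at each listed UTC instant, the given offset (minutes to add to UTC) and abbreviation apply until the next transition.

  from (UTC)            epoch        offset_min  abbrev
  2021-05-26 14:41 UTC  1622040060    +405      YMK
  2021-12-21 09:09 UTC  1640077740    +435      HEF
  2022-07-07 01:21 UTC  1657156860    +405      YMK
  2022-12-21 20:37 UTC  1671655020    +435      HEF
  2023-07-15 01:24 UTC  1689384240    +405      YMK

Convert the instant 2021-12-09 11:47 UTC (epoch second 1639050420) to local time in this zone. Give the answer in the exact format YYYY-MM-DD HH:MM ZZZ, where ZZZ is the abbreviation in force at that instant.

2021-12-09 18:32 YMK

Query: 2021-12-09 11:47 UTC
Rule 1/5 (YMK, +06:45): 2021-05-26 14:41 UTC ≤ query < 2021-12-21 09:09 UTC
11·60 + 47 + 405 = 1112 min
1112 = 0·1440 + 1112; 1112 = 18·60 + 32 → 18:32, same day
→ 2021-12-09 18:32 YMK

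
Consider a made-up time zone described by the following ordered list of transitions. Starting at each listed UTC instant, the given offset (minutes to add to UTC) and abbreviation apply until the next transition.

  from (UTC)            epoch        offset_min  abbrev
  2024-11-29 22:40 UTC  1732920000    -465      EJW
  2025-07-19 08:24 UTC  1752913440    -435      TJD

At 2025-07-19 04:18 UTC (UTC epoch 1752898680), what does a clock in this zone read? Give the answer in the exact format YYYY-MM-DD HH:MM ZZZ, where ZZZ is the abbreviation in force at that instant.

2025-07-18 20:33 EJW

Query: 2025-07-19 04:18 UTC
Rule 1/2 (EJW, -07:45): 2024-11-29 22:40 UTC ≤ query < 2025-07-19 08:24 UTC
4·60 + 18 - 465 = -207 min
-207 = -1·1440 + 1233; 1233 = 20·60 + 33 → 20:33, 2025-07-19 - 1 day = 2025-07-18
→ 2025-07-18 20:33 EJW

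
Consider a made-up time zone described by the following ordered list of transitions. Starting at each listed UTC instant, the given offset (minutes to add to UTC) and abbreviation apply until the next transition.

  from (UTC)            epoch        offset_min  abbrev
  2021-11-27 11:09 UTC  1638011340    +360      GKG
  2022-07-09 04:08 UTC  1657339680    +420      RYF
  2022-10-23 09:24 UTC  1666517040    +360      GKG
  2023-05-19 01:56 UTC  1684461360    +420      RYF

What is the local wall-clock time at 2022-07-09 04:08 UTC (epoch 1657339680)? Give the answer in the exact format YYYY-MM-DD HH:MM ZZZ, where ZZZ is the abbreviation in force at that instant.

Query: 2022-07-09 04:08 UTC
Rule 2/4 (RYF, +07:00): 2022-07-09 04:08 UTC ≤ query < 2022-10-23 09:24 UTC
4·60 + 8 + 420 = 668 min
668 = 0·1440 + 668; 668 = 11·60 + 8 → 11:08, same day
→ 2022-07-09 11:08 RYF

2022-07-09 11:08 RYF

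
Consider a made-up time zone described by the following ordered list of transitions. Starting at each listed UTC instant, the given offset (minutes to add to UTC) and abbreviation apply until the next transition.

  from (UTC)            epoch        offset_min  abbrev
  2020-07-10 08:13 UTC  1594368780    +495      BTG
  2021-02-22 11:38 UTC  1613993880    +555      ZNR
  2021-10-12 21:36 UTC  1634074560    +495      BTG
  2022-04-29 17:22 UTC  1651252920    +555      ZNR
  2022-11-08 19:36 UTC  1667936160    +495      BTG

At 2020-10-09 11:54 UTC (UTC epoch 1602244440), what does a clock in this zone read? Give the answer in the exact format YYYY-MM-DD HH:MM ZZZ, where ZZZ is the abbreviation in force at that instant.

2020-10-09 20:09 BTG

Query: 2020-10-09 11:54 UTC
Rule 1/5 (BTG, +08:15): 2020-07-10 08:13 UTC ≤ query < 2021-02-22 11:38 UTC
11·60 + 54 + 495 = 1209 min
1209 = 0·1440 + 1209; 1209 = 20·60 + 9 → 20:09, same day
→ 2020-10-09 20:09 BTG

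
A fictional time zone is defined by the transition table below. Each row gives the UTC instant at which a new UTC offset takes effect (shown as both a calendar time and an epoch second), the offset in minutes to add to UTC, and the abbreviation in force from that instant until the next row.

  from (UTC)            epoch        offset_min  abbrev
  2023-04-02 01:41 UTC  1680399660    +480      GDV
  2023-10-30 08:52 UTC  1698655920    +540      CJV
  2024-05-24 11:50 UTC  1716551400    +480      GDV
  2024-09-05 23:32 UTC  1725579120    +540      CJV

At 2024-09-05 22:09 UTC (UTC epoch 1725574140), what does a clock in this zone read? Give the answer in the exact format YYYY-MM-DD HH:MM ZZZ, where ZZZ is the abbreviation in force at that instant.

Query: 2024-09-05 22:09 UTC
Rule 3/4 (GDV, +08:00): 2024-05-24 11:50 UTC ≤ query < 2024-09-05 23:32 UTC
22·60 + 9 + 480 = 1809 min
1809 = 1·1440 + 369; 369 = 6·60 + 9 → 06:09, 2024-09-05 + 1 day = 2024-09-06
→ 2024-09-06 06:09 GDV

2024-09-06 06:09 GDV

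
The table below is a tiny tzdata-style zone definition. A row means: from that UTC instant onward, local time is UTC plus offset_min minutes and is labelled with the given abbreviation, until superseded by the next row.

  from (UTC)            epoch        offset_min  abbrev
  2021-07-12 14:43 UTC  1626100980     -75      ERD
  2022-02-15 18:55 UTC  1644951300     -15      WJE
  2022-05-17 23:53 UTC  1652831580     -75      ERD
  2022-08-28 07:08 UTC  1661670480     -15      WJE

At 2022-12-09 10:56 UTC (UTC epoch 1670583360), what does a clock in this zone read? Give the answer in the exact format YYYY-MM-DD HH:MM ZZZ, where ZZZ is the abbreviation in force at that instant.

Query: 2022-12-09 10:56 UTC
Rule 4/4 (WJE, -00:15): 2022-08-28 07:08 UTC ≤ query < +∞
10·60 + 56 - 15 = 641 min
641 = 0·1440 + 641; 641 = 10·60 + 41 → 10:41, same day
→ 2022-12-09 10:41 WJE

2022-12-09 10:41 WJE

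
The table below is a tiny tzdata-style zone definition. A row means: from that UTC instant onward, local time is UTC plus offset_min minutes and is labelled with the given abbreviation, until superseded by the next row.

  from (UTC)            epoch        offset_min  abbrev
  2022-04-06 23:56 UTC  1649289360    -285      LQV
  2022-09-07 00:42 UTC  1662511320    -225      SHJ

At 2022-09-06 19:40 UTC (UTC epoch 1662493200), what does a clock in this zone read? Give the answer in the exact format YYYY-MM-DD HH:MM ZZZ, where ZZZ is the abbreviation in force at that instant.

2022-09-06 14:55 LQV

Query: 2022-09-06 19:40 UTC
Rule 1/2 (LQV, -04:45): 2022-04-06 23:56 UTC ≤ query < 2022-09-07 00:42 UTC
19·60 + 40 - 285 = 895 min
895 = 0·1440 + 895; 895 = 14·60 + 55 → 14:55, same day
→ 2022-09-06 14:55 LQV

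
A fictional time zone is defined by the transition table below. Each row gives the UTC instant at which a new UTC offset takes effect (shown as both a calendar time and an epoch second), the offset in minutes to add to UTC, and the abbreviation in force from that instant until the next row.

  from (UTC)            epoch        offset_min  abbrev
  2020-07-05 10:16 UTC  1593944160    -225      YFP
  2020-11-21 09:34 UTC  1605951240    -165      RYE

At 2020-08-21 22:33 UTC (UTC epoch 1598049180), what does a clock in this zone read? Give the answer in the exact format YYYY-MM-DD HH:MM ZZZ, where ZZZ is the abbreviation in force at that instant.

Query: 2020-08-21 22:33 UTC
Rule 1/2 (YFP, -03:45): 2020-07-05 10:16 UTC ≤ query < 2020-11-21 09:34 UTC
22·60 + 33 - 225 = 1128 min
1128 = 0·1440 + 1128; 1128 = 18·60 + 48 → 18:48, same day
→ 2020-08-21 18:48 YFP

2020-08-21 18:48 YFP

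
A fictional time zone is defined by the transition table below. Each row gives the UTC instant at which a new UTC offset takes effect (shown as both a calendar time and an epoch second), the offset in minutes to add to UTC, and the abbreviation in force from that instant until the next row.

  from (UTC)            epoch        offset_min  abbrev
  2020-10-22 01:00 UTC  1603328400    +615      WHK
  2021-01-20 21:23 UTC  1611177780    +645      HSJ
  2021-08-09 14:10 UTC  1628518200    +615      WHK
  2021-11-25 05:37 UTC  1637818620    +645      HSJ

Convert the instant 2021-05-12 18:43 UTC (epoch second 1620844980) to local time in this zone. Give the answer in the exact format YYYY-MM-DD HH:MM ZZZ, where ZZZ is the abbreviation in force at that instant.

2021-05-13 05:28 HSJ

Query: 2021-05-12 18:43 UTC
Rule 2/4 (HSJ, +10:45): 2021-01-20 21:23 UTC ≤ query < 2021-08-09 14:10 UTC
18·60 + 43 + 645 = 1768 min
1768 = 1·1440 + 328; 328 = 5·60 + 28 → 05:28, 2021-05-12 + 1 day = 2021-05-13
→ 2021-05-13 05:28 HSJ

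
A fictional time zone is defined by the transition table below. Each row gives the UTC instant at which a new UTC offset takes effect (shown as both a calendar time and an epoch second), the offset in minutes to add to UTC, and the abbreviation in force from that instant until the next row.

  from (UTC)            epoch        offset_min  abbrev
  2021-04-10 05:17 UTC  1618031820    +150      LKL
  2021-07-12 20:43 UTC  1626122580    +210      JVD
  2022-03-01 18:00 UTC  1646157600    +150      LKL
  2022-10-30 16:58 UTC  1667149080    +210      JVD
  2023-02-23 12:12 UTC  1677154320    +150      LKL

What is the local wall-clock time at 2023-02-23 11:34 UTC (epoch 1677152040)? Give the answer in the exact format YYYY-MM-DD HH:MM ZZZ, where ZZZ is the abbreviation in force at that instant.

2023-02-23 15:04 JVD

Query: 2023-02-23 11:34 UTC
Rule 4/5 (JVD, +03:30): 2022-10-30 16:58 UTC ≤ query < 2023-02-23 12:12 UTC
11·60 + 34 + 210 = 904 min
904 = 0·1440 + 904; 904 = 15·60 + 4 → 15:04, same day
→ 2023-02-23 15:04 JVD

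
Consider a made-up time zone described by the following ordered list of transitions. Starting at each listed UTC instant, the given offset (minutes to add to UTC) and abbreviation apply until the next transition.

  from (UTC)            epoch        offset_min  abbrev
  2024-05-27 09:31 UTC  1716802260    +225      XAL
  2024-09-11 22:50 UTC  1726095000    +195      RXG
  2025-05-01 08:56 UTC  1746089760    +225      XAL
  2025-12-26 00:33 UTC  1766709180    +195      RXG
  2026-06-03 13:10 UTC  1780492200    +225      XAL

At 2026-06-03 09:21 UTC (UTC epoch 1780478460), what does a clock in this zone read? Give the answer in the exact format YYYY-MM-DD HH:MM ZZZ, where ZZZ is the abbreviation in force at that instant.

2026-06-03 12:36 RXG

Query: 2026-06-03 09:21 UTC
Rule 4/5 (RXG, +03:15): 2025-12-26 00:33 UTC ≤ query < 2026-06-03 13:10 UTC
9·60 + 21 + 195 = 756 min
756 = 0·1440 + 756; 756 = 12·60 + 36 → 12:36, same day
→ 2026-06-03 12:36 RXG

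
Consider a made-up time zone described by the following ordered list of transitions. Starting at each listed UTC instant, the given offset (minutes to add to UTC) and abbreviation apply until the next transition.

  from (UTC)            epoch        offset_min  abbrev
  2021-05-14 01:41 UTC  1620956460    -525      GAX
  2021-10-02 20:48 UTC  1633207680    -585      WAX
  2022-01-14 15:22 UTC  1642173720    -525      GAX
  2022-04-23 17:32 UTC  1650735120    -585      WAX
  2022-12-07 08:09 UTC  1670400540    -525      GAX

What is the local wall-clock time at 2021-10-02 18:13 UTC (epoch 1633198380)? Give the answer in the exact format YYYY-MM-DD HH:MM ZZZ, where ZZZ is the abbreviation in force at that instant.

2021-10-02 09:28 GAX

Query: 2021-10-02 18:13 UTC
Rule 1/5 (GAX, -08:45): 2021-05-14 01:41 UTC ≤ query < 2021-10-02 20:48 UTC
18·60 + 13 - 525 = 568 min
568 = 0·1440 + 568; 568 = 9·60 + 28 → 09:28, same day
→ 2021-10-02 09:28 GAX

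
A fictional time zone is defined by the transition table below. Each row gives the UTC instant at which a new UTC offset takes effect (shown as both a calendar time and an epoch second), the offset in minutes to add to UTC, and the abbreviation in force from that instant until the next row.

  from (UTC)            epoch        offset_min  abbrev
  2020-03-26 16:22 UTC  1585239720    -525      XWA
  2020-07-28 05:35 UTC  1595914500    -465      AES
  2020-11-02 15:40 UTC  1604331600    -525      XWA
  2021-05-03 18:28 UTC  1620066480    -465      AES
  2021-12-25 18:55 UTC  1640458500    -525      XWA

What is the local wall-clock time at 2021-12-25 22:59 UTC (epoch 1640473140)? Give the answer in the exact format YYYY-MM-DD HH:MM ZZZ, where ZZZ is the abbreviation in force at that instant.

2021-12-25 14:14 XWA

Query: 2021-12-25 22:59 UTC
Rule 5/5 (XWA, -08:45): 2021-12-25 18:55 UTC ≤ query < +∞
22·60 + 59 - 525 = 854 min
854 = 0·1440 + 854; 854 = 14·60 + 14 → 14:14, same day
→ 2021-12-25 14:14 XWA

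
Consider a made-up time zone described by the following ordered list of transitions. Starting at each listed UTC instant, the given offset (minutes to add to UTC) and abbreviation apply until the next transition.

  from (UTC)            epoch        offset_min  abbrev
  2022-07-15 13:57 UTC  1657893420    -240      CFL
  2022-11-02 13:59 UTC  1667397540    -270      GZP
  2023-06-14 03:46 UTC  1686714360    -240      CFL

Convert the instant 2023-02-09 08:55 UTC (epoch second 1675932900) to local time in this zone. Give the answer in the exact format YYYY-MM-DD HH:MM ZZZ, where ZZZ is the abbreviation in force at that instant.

Query: 2023-02-09 08:55 UTC
Rule 2/3 (GZP, -04:30): 2022-11-02 13:59 UTC ≤ query < 2023-06-14 03:46 UTC
8·60 + 55 - 270 = 265 min
265 = 0·1440 + 265; 265 = 4·60 + 25 → 04:25, same day
→ 2023-02-09 04:25 GZP

2023-02-09 04:25 GZP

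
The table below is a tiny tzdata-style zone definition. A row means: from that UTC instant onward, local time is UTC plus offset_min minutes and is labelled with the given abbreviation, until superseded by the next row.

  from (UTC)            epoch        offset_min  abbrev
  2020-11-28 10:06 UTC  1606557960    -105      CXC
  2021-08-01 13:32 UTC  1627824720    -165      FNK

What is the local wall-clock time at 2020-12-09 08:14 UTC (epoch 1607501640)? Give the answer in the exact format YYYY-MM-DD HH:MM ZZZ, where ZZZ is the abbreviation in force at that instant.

Query: 2020-12-09 08:14 UTC
Rule 1/2 (CXC, -01:45): 2020-11-28 10:06 UTC ≤ query < 2021-08-01 13:32 UTC
8·60 + 14 - 105 = 389 min
389 = 0·1440 + 389; 389 = 6·60 + 29 → 06:29, same day
→ 2020-12-09 06:29 CXC

2020-12-09 06:29 CXC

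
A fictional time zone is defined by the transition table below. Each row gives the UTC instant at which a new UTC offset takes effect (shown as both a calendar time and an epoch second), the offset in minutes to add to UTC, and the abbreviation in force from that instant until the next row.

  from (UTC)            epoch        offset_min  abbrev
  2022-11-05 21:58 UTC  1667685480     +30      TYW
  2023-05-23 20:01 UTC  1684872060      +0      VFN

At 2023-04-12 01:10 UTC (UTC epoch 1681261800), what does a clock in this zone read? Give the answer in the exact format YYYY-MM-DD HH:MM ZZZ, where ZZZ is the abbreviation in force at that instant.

Query: 2023-04-12 01:10 UTC
Rule 1/2 (TYW, +00:30): 2022-11-05 21:58 UTC ≤ query < 2023-05-23 20:01 UTC
1·60 + 10 + 30 = 100 min
100 = 0·1440 + 100; 100 = 1·60 + 40 → 01:40, same day
→ 2023-04-12 01:40 TYW

2023-04-12 01:40 TYW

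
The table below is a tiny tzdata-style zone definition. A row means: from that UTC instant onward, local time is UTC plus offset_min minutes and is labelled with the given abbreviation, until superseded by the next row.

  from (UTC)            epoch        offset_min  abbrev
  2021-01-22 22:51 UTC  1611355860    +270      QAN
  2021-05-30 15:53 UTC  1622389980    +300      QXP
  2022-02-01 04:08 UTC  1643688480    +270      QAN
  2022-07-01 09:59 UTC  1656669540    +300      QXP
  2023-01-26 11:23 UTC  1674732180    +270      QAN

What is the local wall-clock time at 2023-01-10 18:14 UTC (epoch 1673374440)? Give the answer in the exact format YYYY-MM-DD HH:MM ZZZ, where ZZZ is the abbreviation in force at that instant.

Query: 2023-01-10 18:14 UTC
Rule 4/5 (QXP, +05:00): 2022-07-01 09:59 UTC ≤ query < 2023-01-26 11:23 UTC
18·60 + 14 + 300 = 1394 min
1394 = 0·1440 + 1394; 1394 = 23·60 + 14 → 23:14, same day
→ 2023-01-10 23:14 QXP

2023-01-10 23:14 QXP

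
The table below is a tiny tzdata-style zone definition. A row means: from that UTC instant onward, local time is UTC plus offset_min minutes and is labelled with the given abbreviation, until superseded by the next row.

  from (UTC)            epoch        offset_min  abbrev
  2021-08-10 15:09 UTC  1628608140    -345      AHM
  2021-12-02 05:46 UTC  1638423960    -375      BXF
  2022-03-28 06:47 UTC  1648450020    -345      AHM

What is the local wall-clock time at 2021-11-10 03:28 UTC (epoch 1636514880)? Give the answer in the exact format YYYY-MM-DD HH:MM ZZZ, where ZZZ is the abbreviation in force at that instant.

Query: 2021-11-10 03:28 UTC
Rule 1/3 (AHM, -05:45): 2021-08-10 15:09 UTC ≤ query < 2021-12-02 05:46 UTC
3·60 + 28 - 345 = -137 min
-137 = -1·1440 + 1303; 1303 = 21·60 + 43 → 21:43, 2021-11-10 - 1 day = 2021-11-09
→ 2021-11-09 21:43 AHM

2021-11-09 21:43 AHM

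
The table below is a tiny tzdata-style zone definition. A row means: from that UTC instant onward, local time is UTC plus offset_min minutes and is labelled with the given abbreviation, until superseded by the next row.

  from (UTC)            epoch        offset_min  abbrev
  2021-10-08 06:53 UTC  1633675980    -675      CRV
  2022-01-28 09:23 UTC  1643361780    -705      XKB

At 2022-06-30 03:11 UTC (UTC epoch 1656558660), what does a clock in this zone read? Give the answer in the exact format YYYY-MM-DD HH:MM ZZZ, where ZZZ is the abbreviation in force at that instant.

Query: 2022-06-30 03:11 UTC
Rule 2/2 (XKB, -11:45): 2022-01-28 09:23 UTC ≤ query < +∞
3·60 + 11 - 705 = -514 min
-514 = -1·1440 + 926; 926 = 15·60 + 26 → 15:26, 2022-06-30 - 1 day = 2022-06-29
→ 2022-06-29 15:26 XKB

2022-06-29 15:26 XKB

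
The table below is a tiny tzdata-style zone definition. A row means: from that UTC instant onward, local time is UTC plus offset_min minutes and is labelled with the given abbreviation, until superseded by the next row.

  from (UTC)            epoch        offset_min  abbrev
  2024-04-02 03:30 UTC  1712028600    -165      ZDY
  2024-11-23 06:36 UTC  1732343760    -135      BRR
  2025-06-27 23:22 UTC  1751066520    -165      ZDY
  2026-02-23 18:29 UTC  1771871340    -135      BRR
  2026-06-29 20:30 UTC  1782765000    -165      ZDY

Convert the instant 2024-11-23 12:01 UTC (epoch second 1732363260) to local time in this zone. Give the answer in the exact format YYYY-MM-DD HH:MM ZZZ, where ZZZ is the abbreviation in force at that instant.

Query: 2024-11-23 12:01 UTC
Rule 2/5 (BRR, -02:15): 2024-11-23 06:36 UTC ≤ query < 2025-06-27 23:22 UTC
12·60 + 1 - 135 = 586 min
586 = 0·1440 + 586; 586 = 9·60 + 46 → 09:46, same day
→ 2024-11-23 09:46 BRR

2024-11-23 09:46 BRR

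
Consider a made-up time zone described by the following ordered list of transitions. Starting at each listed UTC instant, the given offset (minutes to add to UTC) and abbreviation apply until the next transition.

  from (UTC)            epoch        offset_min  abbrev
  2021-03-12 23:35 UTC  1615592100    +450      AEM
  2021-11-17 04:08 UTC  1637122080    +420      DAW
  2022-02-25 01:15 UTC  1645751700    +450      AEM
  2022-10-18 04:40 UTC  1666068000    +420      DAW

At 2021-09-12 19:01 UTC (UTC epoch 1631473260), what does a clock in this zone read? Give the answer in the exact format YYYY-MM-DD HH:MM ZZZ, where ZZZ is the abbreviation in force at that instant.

Query: 2021-09-12 19:01 UTC
Rule 1/4 (AEM, +07:30): 2021-03-12 23:35 UTC ≤ query < 2021-11-17 04:08 UTC
19·60 + 1 + 450 = 1591 min
1591 = 1·1440 + 151; 151 = 2·60 + 31 → 02:31, 2021-09-12 + 1 day = 2021-09-13
→ 2021-09-13 02:31 AEM

2021-09-13 02:31 AEM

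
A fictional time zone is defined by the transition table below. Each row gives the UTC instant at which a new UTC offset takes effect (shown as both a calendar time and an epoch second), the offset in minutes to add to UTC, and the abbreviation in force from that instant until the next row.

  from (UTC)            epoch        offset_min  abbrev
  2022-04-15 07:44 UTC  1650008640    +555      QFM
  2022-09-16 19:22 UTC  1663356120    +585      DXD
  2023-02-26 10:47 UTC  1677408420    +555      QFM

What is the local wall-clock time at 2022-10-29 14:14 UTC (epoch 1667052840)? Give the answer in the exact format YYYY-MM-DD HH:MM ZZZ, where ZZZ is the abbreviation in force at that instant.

2022-10-29 23:59 DXD

Query: 2022-10-29 14:14 UTC
Rule 2/3 (DXD, +09:45): 2022-09-16 19:22 UTC ≤ query < 2023-02-26 10:47 UTC
14·60 + 14 + 585 = 1439 min
1439 = 0·1440 + 1439; 1439 = 23·60 + 59 → 23:59, same day
→ 2022-10-29 23:59 DXD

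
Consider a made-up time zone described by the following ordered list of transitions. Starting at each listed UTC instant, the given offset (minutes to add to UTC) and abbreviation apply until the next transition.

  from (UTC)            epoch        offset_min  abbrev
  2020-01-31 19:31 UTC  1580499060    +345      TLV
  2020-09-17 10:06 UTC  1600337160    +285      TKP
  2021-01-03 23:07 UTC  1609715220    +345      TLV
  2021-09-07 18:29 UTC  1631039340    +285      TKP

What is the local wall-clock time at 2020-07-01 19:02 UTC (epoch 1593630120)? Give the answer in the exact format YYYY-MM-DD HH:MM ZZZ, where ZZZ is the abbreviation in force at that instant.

Query: 2020-07-01 19:02 UTC
Rule 1/4 (TLV, +05:45): 2020-01-31 19:31 UTC ≤ query < 2020-09-17 10:06 UTC
19·60 + 2 + 345 = 1487 min
1487 = 1·1440 + 47; 47 = 0·60 + 47 → 00:47, 2020-07-01 + 1 day = 2020-07-02
→ 2020-07-02 00:47 TLV

2020-07-02 00:47 TLV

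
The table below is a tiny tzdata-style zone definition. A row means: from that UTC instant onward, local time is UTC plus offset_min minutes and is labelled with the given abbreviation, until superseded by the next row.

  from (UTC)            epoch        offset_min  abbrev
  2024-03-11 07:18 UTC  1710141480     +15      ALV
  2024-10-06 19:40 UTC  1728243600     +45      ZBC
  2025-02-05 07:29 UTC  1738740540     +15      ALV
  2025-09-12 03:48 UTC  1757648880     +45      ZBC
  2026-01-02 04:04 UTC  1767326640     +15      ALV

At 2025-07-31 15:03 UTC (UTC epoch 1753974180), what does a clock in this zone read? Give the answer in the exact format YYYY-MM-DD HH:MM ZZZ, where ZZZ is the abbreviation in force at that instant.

2025-07-31 15:18 ALV

Query: 2025-07-31 15:03 UTC
Rule 3/5 (ALV, +00:15): 2025-02-05 07:29 UTC ≤ query < 2025-09-12 03:48 UTC
15·60 + 3 + 15 = 918 min
918 = 0·1440 + 918; 918 = 15·60 + 18 → 15:18, same day
→ 2025-07-31 15:18 ALV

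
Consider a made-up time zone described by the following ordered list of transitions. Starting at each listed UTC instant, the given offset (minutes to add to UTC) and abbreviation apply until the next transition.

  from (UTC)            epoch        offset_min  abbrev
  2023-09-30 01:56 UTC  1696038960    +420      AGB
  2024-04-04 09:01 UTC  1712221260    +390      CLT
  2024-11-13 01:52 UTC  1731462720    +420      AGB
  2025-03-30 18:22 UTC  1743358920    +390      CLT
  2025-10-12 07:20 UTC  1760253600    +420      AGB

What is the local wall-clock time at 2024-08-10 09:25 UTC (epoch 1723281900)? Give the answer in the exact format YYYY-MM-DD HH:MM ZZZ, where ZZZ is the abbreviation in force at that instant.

Query: 2024-08-10 09:25 UTC
Rule 2/5 (CLT, +06:30): 2024-04-04 09:01 UTC ≤ query < 2024-11-13 01:52 UTC
9·60 + 25 + 390 = 955 min
955 = 0·1440 + 955; 955 = 15·60 + 55 → 15:55, same day
→ 2024-08-10 15:55 CLT

2024-08-10 15:55 CLT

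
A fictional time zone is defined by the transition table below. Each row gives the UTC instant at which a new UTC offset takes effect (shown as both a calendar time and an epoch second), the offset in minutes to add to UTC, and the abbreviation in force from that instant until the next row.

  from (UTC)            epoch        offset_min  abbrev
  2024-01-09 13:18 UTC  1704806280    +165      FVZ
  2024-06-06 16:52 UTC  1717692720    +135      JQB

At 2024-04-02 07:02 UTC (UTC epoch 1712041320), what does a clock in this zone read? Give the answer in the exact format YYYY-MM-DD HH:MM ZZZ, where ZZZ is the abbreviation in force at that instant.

2024-04-02 09:47 FVZ

Query: 2024-04-02 07:02 UTC
Rule 1/2 (FVZ, +02:45): 2024-01-09 13:18 UTC ≤ query < 2024-06-06 16:52 UTC
7·60 + 2 + 165 = 587 min
587 = 0·1440 + 587; 587 = 9·60 + 47 → 09:47, same day
→ 2024-04-02 09:47 FVZ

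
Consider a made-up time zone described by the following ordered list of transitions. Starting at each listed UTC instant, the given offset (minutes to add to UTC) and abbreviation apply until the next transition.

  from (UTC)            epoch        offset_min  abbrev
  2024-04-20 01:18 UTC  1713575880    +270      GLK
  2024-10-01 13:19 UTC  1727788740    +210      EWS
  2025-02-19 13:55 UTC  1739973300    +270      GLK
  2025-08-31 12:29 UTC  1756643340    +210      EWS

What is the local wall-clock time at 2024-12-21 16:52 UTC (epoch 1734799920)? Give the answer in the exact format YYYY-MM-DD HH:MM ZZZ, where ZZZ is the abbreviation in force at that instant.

Query: 2024-12-21 16:52 UTC
Rule 2/4 (EWS, +03:30): 2024-10-01 13:19 UTC ≤ query < 2025-02-19 13:55 UTC
16·60 + 52 + 210 = 1222 min
1222 = 0·1440 + 1222; 1222 = 20·60 + 22 → 20:22, same day
→ 2024-12-21 20:22 EWS

2024-12-21 20:22 EWS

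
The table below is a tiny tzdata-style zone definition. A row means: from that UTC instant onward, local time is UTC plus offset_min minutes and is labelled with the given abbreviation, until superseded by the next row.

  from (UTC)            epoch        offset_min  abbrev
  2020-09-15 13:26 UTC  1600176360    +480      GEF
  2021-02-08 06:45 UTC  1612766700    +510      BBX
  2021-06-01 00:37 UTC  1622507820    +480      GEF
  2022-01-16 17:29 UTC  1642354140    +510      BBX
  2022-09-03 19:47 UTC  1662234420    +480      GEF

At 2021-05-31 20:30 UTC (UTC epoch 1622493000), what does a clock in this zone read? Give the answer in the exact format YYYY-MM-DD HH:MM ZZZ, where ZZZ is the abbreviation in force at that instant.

2021-06-01 05:00 BBX

Query: 2021-05-31 20:30 UTC
Rule 2/5 (BBX, +08:30): 2021-02-08 06:45 UTC ≤ query < 2021-06-01 00:37 UTC
20·60 + 30 + 510 = 1740 min
1740 = 1·1440 + 300; 300 = 5·60 + 0 → 05:00, 2021-05-31 + 1 day = 2021-06-01
→ 2021-06-01 05:00 BBX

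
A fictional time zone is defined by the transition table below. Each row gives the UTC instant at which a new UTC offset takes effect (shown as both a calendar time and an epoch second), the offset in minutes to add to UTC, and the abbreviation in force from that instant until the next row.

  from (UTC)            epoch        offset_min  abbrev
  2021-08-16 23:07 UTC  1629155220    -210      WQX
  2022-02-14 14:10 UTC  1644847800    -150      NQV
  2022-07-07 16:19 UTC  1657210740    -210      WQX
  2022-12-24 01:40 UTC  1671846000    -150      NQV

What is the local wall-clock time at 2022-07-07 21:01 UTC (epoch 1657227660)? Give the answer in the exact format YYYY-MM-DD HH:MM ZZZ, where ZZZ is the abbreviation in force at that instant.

Query: 2022-07-07 21:01 UTC
Rule 3/4 (WQX, -03:30): 2022-07-07 16:19 UTC ≤ query < 2022-12-24 01:40 UTC
21·60 + 1 - 210 = 1051 min
1051 = 0·1440 + 1051; 1051 = 17·60 + 31 → 17:31, same day
→ 2022-07-07 17:31 WQX

2022-07-07 17:31 WQX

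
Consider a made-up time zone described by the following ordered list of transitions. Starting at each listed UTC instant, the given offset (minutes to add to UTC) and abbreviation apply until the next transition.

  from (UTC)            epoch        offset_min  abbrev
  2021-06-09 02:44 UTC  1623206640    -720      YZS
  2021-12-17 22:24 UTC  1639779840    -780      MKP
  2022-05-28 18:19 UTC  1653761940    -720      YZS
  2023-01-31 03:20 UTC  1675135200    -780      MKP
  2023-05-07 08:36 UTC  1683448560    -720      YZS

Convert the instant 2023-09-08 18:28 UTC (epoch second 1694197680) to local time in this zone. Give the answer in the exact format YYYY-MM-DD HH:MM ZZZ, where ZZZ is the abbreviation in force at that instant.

2023-09-08 06:28 YZS

Query: 2023-09-08 18:28 UTC
Rule 5/5 (YZS, -12:00): 2023-05-07 08:36 UTC ≤ query < +∞
18·60 + 28 - 720 = 388 min
388 = 0·1440 + 388; 388 = 6·60 + 28 → 06:28, same day
→ 2023-09-08 06:28 YZS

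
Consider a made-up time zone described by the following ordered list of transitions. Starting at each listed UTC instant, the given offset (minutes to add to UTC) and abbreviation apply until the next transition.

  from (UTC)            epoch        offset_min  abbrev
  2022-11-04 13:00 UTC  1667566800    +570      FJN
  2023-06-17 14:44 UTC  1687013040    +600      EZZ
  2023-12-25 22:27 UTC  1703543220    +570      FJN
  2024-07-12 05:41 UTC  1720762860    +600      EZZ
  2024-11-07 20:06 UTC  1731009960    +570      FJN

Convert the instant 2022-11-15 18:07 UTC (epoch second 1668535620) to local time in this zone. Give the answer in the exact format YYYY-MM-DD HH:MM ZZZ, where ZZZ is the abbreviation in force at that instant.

2022-11-16 03:37 FJN

Query: 2022-11-15 18:07 UTC
Rule 1/5 (FJN, +09:30): 2022-11-04 13:00 UTC ≤ query < 2023-06-17 14:44 UTC
18·60 + 7 + 570 = 1657 min
1657 = 1·1440 + 217; 217 = 3·60 + 37 → 03:37, 2022-11-15 + 1 day = 2022-11-16
→ 2022-11-16 03:37 FJN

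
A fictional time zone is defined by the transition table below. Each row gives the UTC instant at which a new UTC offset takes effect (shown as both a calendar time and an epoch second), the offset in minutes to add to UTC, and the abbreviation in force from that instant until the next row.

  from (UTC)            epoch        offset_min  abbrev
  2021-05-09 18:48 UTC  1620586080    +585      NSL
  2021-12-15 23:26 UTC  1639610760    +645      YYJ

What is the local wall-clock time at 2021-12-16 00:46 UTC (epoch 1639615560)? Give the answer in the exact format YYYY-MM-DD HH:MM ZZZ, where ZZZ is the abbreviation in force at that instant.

2021-12-16 11:31 YYJ

Query: 2021-12-16 00:46 UTC
Rule 2/2 (YYJ, +10:45): 2021-12-15 23:26 UTC ≤ query < +∞
0·60 + 46 + 645 = 691 min
691 = 0·1440 + 691; 691 = 11·60 + 31 → 11:31, same day
→ 2021-12-16 11:31 YYJ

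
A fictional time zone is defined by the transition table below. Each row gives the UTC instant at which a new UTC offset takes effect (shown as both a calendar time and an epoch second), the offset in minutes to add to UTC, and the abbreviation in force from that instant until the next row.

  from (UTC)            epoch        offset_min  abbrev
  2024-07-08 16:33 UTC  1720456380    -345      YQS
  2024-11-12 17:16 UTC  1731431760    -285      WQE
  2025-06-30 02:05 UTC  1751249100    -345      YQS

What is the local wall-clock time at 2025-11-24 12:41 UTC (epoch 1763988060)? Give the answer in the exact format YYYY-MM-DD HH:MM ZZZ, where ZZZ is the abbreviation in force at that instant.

Query: 2025-11-24 12:41 UTC
Rule 3/3 (YQS, -05:45): 2025-06-30 02:05 UTC ≤ query < +∞
12·60 + 41 - 345 = 416 min
416 = 0·1440 + 416; 416 = 6·60 + 56 → 06:56, same day
→ 2025-11-24 06:56 YQS

2025-11-24 06:56 YQS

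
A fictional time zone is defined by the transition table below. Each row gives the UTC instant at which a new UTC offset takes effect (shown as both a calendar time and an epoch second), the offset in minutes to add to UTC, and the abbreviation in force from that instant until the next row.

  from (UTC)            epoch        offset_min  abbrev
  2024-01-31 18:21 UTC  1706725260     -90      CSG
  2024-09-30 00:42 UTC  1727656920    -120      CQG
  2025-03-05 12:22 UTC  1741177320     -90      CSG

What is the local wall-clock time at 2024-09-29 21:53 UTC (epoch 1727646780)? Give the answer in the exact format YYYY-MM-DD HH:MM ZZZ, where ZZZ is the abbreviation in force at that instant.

Query: 2024-09-29 21:53 UTC
Rule 1/3 (CSG, -01:30): 2024-01-31 18:21 UTC ≤ query < 2024-09-30 00:42 UTC
21·60 + 53 - 90 = 1223 min
1223 = 0·1440 + 1223; 1223 = 20·60 + 23 → 20:23, same day
→ 2024-09-29 20:23 CSG

2024-09-29 20:23 CSG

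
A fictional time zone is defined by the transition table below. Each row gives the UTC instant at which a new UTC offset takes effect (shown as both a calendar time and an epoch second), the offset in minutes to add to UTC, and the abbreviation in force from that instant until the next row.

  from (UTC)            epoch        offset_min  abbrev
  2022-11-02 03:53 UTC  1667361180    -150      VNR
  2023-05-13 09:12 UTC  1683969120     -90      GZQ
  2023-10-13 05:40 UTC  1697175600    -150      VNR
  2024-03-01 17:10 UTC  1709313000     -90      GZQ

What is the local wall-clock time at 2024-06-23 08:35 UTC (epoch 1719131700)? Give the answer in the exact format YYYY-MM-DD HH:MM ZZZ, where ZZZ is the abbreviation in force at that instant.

Query: 2024-06-23 08:35 UTC
Rule 4/4 (GZQ, -01:30): 2024-03-01 17:10 UTC ≤ query < +∞
8·60 + 35 - 90 = 425 min
425 = 0·1440 + 425; 425 = 7·60 + 5 → 07:05, same day
→ 2024-06-23 07:05 GZQ

2024-06-23 07:05 GZQ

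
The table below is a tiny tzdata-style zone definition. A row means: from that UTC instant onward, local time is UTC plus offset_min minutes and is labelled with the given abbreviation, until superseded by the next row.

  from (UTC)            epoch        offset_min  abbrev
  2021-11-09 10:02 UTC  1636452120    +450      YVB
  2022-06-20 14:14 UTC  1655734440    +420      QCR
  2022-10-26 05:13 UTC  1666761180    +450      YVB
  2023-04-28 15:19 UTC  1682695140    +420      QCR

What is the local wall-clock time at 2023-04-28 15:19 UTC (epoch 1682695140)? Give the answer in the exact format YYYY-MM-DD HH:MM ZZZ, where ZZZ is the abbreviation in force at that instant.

2023-04-28 22:19 QCR

Query: 2023-04-28 15:19 UTC
Rule 4/4 (QCR, +07:00): 2023-04-28 15:19 UTC ≤ query < +∞
15·60 + 19 + 420 = 1339 min
1339 = 0·1440 + 1339; 1339 = 22·60 + 19 → 22:19, same day
→ 2023-04-28 22:19 QCR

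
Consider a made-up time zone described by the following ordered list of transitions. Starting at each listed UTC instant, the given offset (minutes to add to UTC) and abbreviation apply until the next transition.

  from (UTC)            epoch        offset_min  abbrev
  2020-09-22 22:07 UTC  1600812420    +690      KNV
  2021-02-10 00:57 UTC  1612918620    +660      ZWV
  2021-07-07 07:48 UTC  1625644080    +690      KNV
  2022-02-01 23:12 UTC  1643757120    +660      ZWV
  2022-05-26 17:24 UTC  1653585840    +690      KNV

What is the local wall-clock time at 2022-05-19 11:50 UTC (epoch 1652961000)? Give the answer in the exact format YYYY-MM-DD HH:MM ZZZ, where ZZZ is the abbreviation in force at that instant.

Query: 2022-05-19 11:50 UTC
Rule 4/5 (ZWV, +11:00): 2022-02-01 23:12 UTC ≤ query < 2022-05-26 17:24 UTC
11·60 + 50 + 660 = 1370 min
1370 = 0·1440 + 1370; 1370 = 22·60 + 50 → 22:50, same day
→ 2022-05-19 22:50 ZWV

2022-05-19 22:50 ZWV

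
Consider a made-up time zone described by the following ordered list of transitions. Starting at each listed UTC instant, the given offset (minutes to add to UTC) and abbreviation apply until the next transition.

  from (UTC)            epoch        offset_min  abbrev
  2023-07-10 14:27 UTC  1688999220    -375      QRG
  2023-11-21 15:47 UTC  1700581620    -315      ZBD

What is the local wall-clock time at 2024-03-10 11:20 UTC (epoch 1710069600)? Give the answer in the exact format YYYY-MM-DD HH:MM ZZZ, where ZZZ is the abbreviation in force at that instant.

Query: 2024-03-10 11:20 UTC
Rule 2/2 (ZBD, -05:15): 2023-11-21 15:47 UTC ≤ query < +∞
11·60 + 20 - 315 = 365 min
365 = 0·1440 + 365; 365 = 6·60 + 5 → 06:05, same day
→ 2024-03-10 06:05 ZBD

2024-03-10 06:05 ZBD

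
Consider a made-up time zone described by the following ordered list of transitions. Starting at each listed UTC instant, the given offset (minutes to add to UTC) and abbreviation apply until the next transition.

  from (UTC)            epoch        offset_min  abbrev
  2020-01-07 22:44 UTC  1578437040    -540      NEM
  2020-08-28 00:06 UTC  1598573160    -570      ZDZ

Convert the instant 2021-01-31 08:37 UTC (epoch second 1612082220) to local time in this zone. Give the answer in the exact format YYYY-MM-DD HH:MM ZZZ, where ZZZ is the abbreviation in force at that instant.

Query: 2021-01-31 08:37 UTC
Rule 2/2 (ZDZ, -09:30): 2020-08-28 00:06 UTC ≤ query < +∞
8·60 + 37 - 570 = -53 min
-53 = -1·1440 + 1387; 1387 = 23·60 + 7 → 23:07, 2021-01-31 - 1 day = 2021-01-30
→ 2021-01-30 23:07 ZDZ

2021-01-30 23:07 ZDZ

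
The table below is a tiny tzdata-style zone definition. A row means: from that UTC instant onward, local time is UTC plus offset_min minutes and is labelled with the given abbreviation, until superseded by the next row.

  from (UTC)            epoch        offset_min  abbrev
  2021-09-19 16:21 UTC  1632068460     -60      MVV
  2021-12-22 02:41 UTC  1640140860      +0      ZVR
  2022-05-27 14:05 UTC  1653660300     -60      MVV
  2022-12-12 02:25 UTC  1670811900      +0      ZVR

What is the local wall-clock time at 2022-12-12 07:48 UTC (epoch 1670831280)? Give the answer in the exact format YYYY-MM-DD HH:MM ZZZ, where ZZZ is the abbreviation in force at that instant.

Query: 2022-12-12 07:48 UTC
Rule 4/4 (ZVR, +00:00): 2022-12-12 02:25 UTC ≤ query < +∞
7·60 + 48 + 0 = 468 min
468 = 0·1440 + 468; 468 = 7·60 + 48 → 07:48, same day
→ 2022-12-12 07:48 ZVR

2022-12-12 07:48 ZVR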